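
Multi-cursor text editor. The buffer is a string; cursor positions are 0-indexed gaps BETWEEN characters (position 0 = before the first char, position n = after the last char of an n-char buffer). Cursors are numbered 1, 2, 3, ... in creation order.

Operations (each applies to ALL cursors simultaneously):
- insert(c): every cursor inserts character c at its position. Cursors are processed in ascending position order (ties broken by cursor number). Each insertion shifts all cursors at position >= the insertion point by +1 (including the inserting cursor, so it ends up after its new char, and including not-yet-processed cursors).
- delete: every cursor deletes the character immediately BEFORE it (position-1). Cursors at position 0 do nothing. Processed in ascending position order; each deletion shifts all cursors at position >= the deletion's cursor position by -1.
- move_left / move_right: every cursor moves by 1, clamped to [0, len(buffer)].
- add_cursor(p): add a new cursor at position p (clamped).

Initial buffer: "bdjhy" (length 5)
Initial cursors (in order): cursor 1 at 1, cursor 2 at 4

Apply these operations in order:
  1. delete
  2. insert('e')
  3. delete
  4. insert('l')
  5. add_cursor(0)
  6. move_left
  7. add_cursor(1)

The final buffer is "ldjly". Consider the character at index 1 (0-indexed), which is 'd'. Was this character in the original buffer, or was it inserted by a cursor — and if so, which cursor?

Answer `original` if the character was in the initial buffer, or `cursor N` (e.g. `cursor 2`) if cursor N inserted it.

After op 1 (delete): buffer="djy" (len 3), cursors c1@0 c2@2, authorship ...
After op 2 (insert('e')): buffer="edjey" (len 5), cursors c1@1 c2@4, authorship 1..2.
After op 3 (delete): buffer="djy" (len 3), cursors c1@0 c2@2, authorship ...
After op 4 (insert('l')): buffer="ldjly" (len 5), cursors c1@1 c2@4, authorship 1..2.
After op 5 (add_cursor(0)): buffer="ldjly" (len 5), cursors c3@0 c1@1 c2@4, authorship 1..2.
After op 6 (move_left): buffer="ldjly" (len 5), cursors c1@0 c3@0 c2@3, authorship 1..2.
After op 7 (add_cursor(1)): buffer="ldjly" (len 5), cursors c1@0 c3@0 c4@1 c2@3, authorship 1..2.
Authorship (.=original, N=cursor N): 1 . . 2 .
Index 1: author = original

Answer: original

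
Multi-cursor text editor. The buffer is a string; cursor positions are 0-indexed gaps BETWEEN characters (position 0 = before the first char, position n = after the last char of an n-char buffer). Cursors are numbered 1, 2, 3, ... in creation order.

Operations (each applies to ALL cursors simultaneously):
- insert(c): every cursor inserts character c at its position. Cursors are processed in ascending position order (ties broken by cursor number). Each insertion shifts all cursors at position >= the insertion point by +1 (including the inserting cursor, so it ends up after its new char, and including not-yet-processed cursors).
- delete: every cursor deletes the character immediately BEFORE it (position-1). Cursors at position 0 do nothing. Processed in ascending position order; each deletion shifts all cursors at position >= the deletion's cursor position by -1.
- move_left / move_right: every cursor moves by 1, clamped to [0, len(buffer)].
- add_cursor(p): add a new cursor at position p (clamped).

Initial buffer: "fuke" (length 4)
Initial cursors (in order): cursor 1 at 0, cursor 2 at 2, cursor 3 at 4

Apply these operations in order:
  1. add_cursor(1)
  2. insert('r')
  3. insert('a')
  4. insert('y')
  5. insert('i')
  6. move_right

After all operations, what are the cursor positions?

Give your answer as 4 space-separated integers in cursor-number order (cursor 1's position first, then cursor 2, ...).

After op 1 (add_cursor(1)): buffer="fuke" (len 4), cursors c1@0 c4@1 c2@2 c3@4, authorship ....
After op 2 (insert('r')): buffer="rfrurker" (len 8), cursors c1@1 c4@3 c2@5 c3@8, authorship 1.4.2..3
After op 3 (insert('a')): buffer="rafraurakera" (len 12), cursors c1@2 c4@5 c2@8 c3@12, authorship 11.44.22..33
After op 4 (insert('y')): buffer="rayfrayuraykeray" (len 16), cursors c1@3 c4@7 c2@11 c3@16, authorship 111.444.222..333
After op 5 (insert('i')): buffer="rayifrayiurayikerayi" (len 20), cursors c1@4 c4@9 c2@14 c3@20, authorship 1111.4444.2222..3333
After op 6 (move_right): buffer="rayifrayiurayikerayi" (len 20), cursors c1@5 c4@10 c2@15 c3@20, authorship 1111.4444.2222..3333

Answer: 5 15 20 10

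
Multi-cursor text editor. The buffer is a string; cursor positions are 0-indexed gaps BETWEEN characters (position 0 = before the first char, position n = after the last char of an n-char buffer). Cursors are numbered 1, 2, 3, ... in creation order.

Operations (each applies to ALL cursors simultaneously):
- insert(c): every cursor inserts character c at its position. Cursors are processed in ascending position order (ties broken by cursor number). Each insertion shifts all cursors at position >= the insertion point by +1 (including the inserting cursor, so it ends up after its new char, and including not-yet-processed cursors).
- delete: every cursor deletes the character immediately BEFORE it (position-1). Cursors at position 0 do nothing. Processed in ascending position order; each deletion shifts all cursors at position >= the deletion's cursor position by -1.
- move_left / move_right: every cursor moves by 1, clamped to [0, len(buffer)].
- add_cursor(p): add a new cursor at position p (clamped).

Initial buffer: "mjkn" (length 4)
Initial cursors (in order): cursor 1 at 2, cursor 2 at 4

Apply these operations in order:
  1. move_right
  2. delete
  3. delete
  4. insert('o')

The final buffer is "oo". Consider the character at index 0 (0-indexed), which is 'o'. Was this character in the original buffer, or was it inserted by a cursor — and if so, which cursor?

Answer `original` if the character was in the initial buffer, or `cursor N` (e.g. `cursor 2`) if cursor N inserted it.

Answer: cursor 1

Derivation:
After op 1 (move_right): buffer="mjkn" (len 4), cursors c1@3 c2@4, authorship ....
After op 2 (delete): buffer="mj" (len 2), cursors c1@2 c2@2, authorship ..
After op 3 (delete): buffer="" (len 0), cursors c1@0 c2@0, authorship 
After op 4 (insert('o')): buffer="oo" (len 2), cursors c1@2 c2@2, authorship 12
Authorship (.=original, N=cursor N): 1 2
Index 0: author = 1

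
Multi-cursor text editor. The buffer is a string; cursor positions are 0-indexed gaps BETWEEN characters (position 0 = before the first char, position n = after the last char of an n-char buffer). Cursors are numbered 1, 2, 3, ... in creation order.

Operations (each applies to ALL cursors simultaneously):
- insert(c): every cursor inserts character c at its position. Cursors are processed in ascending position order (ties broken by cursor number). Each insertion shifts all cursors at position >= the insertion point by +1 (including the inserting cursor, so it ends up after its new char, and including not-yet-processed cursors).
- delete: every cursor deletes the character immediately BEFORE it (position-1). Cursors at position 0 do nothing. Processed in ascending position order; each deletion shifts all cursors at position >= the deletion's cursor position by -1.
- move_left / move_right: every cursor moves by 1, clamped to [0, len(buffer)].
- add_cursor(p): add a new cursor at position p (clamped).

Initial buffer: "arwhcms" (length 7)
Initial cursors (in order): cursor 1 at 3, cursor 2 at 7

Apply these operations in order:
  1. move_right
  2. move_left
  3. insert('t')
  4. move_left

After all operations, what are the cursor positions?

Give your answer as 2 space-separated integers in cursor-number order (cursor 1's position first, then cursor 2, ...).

Answer: 3 7

Derivation:
After op 1 (move_right): buffer="arwhcms" (len 7), cursors c1@4 c2@7, authorship .......
After op 2 (move_left): buffer="arwhcms" (len 7), cursors c1@3 c2@6, authorship .......
After op 3 (insert('t')): buffer="arwthcmts" (len 9), cursors c1@4 c2@8, authorship ...1...2.
After op 4 (move_left): buffer="arwthcmts" (len 9), cursors c1@3 c2@7, authorship ...1...2.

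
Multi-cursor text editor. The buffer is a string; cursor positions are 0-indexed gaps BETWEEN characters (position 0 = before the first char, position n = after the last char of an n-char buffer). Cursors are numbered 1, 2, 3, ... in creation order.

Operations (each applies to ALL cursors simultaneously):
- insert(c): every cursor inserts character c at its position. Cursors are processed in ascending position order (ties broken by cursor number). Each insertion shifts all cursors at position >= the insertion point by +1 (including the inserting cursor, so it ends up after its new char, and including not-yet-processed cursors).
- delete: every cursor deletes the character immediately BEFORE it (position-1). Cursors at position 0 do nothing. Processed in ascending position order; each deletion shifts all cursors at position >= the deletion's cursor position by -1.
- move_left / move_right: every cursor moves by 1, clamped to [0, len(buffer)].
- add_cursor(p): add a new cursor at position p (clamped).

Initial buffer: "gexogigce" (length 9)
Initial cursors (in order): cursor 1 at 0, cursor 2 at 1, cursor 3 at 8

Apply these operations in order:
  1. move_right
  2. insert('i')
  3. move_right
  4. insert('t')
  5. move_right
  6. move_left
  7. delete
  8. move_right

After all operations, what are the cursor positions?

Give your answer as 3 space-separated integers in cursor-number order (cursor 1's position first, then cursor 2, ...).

Answer: 4 6 12

Derivation:
After op 1 (move_right): buffer="gexogigce" (len 9), cursors c1@1 c2@2 c3@9, authorship .........
After op 2 (insert('i')): buffer="gieixogigcei" (len 12), cursors c1@2 c2@4 c3@12, authorship .1.2.......3
After op 3 (move_right): buffer="gieixogigcei" (len 12), cursors c1@3 c2@5 c3@12, authorship .1.2.......3
After op 4 (insert('t')): buffer="gietixtogigceit" (len 15), cursors c1@4 c2@7 c3@15, authorship .1.12.2......33
After op 5 (move_right): buffer="gietixtogigceit" (len 15), cursors c1@5 c2@8 c3@15, authorship .1.12.2......33
After op 6 (move_left): buffer="gietixtogigceit" (len 15), cursors c1@4 c2@7 c3@14, authorship .1.12.2......33
After op 7 (delete): buffer="gieixogigcet" (len 12), cursors c1@3 c2@5 c3@11, authorship .1.2.......3
After op 8 (move_right): buffer="gieixogigcet" (len 12), cursors c1@4 c2@6 c3@12, authorship .1.2.......3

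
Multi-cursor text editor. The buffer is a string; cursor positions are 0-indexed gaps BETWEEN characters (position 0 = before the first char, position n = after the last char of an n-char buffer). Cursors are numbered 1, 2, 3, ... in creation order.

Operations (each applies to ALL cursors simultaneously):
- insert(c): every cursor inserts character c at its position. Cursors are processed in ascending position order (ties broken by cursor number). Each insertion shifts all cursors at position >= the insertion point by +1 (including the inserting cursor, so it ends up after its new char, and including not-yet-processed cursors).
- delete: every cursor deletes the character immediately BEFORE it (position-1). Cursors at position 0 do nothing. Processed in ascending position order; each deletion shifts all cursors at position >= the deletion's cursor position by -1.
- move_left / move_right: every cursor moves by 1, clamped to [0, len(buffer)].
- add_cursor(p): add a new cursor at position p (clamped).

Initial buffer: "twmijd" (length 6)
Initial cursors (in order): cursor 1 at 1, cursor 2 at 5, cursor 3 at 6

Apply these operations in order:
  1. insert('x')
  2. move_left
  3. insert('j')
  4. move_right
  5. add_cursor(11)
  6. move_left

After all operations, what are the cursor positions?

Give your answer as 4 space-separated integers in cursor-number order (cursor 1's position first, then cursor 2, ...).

Answer: 2 8 11 10

Derivation:
After op 1 (insert('x')): buffer="txwmijxdx" (len 9), cursors c1@2 c2@7 c3@9, authorship .1....2.3
After op 2 (move_left): buffer="txwmijxdx" (len 9), cursors c1@1 c2@6 c3@8, authorship .1....2.3
After op 3 (insert('j')): buffer="tjxwmijjxdjx" (len 12), cursors c1@2 c2@8 c3@11, authorship .11....22.33
After op 4 (move_right): buffer="tjxwmijjxdjx" (len 12), cursors c1@3 c2@9 c3@12, authorship .11....22.33
After op 5 (add_cursor(11)): buffer="tjxwmijjxdjx" (len 12), cursors c1@3 c2@9 c4@11 c3@12, authorship .11....22.33
After op 6 (move_left): buffer="tjxwmijjxdjx" (len 12), cursors c1@2 c2@8 c4@10 c3@11, authorship .11....22.33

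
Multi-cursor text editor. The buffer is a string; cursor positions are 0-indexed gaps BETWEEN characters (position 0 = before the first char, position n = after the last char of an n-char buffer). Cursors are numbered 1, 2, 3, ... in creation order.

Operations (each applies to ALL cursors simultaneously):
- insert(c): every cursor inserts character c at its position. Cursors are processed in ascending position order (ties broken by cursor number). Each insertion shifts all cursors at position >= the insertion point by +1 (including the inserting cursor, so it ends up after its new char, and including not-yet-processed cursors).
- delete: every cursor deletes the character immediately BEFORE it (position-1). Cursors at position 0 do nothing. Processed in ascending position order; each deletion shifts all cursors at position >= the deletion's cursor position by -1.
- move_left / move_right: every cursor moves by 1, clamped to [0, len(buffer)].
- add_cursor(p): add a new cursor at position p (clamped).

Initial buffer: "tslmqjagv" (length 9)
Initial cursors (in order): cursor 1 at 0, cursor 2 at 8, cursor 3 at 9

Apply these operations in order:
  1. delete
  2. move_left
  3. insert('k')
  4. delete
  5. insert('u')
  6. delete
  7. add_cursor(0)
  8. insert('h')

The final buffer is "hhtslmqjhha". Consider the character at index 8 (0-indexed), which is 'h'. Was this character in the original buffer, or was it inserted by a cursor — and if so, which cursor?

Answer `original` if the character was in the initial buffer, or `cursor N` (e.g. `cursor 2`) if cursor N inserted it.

Answer: cursor 2

Derivation:
After op 1 (delete): buffer="tslmqja" (len 7), cursors c1@0 c2@7 c3@7, authorship .......
After op 2 (move_left): buffer="tslmqja" (len 7), cursors c1@0 c2@6 c3@6, authorship .......
After op 3 (insert('k')): buffer="ktslmqjkka" (len 10), cursors c1@1 c2@9 c3@9, authorship 1......23.
After op 4 (delete): buffer="tslmqja" (len 7), cursors c1@0 c2@6 c3@6, authorship .......
After op 5 (insert('u')): buffer="utslmqjuua" (len 10), cursors c1@1 c2@9 c3@9, authorship 1......23.
After op 6 (delete): buffer="tslmqja" (len 7), cursors c1@0 c2@6 c3@6, authorship .......
After op 7 (add_cursor(0)): buffer="tslmqja" (len 7), cursors c1@0 c4@0 c2@6 c3@6, authorship .......
After op 8 (insert('h')): buffer="hhtslmqjhha" (len 11), cursors c1@2 c4@2 c2@10 c3@10, authorship 14......23.
Authorship (.=original, N=cursor N): 1 4 . . . . . . 2 3 .
Index 8: author = 2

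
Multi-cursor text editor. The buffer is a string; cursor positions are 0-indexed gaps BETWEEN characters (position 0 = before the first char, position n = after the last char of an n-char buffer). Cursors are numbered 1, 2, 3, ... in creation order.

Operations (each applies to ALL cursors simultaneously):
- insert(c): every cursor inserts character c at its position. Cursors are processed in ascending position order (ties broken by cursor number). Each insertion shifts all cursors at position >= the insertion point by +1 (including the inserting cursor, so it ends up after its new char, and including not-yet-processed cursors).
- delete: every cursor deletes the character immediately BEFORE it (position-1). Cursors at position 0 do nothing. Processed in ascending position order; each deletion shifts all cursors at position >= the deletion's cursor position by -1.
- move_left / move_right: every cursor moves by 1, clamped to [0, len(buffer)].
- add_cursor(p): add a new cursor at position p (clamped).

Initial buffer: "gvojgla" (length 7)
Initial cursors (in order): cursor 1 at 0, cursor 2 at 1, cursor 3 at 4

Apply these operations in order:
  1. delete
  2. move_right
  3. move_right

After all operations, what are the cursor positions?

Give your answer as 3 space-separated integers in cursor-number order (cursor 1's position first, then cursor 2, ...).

After op 1 (delete): buffer="vogla" (len 5), cursors c1@0 c2@0 c3@2, authorship .....
After op 2 (move_right): buffer="vogla" (len 5), cursors c1@1 c2@1 c3@3, authorship .....
After op 3 (move_right): buffer="vogla" (len 5), cursors c1@2 c2@2 c3@4, authorship .....

Answer: 2 2 4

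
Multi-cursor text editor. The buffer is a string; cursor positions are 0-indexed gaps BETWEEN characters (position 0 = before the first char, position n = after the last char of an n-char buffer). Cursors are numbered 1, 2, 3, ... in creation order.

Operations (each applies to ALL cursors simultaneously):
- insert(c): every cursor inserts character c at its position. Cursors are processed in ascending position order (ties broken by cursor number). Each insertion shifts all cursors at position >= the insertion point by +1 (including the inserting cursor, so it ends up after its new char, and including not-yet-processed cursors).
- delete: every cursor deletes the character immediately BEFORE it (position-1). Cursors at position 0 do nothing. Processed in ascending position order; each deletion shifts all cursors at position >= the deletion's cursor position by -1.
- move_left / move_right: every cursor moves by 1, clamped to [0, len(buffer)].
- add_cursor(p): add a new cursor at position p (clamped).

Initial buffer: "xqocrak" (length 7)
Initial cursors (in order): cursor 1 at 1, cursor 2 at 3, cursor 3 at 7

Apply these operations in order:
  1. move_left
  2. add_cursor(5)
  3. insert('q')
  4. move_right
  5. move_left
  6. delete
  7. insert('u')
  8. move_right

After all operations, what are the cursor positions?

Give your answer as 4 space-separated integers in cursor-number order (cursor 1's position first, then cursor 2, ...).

After op 1 (move_left): buffer="xqocrak" (len 7), cursors c1@0 c2@2 c3@6, authorship .......
After op 2 (add_cursor(5)): buffer="xqocrak" (len 7), cursors c1@0 c2@2 c4@5 c3@6, authorship .......
After op 3 (insert('q')): buffer="qxqqocrqaqk" (len 11), cursors c1@1 c2@4 c4@8 c3@10, authorship 1..2...4.3.
After op 4 (move_right): buffer="qxqqocrqaqk" (len 11), cursors c1@2 c2@5 c4@9 c3@11, authorship 1..2...4.3.
After op 5 (move_left): buffer="qxqqocrqaqk" (len 11), cursors c1@1 c2@4 c4@8 c3@10, authorship 1..2...4.3.
After op 6 (delete): buffer="xqocrak" (len 7), cursors c1@0 c2@2 c4@5 c3@6, authorship .......
After op 7 (insert('u')): buffer="uxquocruauk" (len 11), cursors c1@1 c2@4 c4@8 c3@10, authorship 1..2...4.3.
After op 8 (move_right): buffer="uxquocruauk" (len 11), cursors c1@2 c2@5 c4@9 c3@11, authorship 1..2...4.3.

Answer: 2 5 11 9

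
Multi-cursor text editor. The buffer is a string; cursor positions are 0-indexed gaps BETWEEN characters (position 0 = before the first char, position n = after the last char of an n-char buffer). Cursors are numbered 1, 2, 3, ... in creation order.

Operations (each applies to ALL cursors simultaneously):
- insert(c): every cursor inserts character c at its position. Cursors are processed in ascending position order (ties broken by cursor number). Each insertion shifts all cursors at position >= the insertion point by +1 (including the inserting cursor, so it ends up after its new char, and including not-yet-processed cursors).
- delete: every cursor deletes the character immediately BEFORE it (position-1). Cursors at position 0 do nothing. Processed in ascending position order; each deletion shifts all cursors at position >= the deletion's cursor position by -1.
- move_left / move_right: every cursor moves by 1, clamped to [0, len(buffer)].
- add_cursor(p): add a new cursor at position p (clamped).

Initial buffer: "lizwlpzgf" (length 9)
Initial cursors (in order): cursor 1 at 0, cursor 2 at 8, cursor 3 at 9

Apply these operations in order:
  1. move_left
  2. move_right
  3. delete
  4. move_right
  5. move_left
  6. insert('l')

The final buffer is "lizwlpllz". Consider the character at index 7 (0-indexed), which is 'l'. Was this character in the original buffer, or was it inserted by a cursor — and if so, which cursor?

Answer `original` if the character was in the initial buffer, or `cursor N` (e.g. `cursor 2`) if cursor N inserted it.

After op 1 (move_left): buffer="lizwlpzgf" (len 9), cursors c1@0 c2@7 c3@8, authorship .........
After op 2 (move_right): buffer="lizwlpzgf" (len 9), cursors c1@1 c2@8 c3@9, authorship .........
After op 3 (delete): buffer="izwlpz" (len 6), cursors c1@0 c2@6 c3@6, authorship ......
After op 4 (move_right): buffer="izwlpz" (len 6), cursors c1@1 c2@6 c3@6, authorship ......
After op 5 (move_left): buffer="izwlpz" (len 6), cursors c1@0 c2@5 c3@5, authorship ......
After op 6 (insert('l')): buffer="lizwlpllz" (len 9), cursors c1@1 c2@8 c3@8, authorship 1.....23.
Authorship (.=original, N=cursor N): 1 . . . . . 2 3 .
Index 7: author = 3

Answer: cursor 3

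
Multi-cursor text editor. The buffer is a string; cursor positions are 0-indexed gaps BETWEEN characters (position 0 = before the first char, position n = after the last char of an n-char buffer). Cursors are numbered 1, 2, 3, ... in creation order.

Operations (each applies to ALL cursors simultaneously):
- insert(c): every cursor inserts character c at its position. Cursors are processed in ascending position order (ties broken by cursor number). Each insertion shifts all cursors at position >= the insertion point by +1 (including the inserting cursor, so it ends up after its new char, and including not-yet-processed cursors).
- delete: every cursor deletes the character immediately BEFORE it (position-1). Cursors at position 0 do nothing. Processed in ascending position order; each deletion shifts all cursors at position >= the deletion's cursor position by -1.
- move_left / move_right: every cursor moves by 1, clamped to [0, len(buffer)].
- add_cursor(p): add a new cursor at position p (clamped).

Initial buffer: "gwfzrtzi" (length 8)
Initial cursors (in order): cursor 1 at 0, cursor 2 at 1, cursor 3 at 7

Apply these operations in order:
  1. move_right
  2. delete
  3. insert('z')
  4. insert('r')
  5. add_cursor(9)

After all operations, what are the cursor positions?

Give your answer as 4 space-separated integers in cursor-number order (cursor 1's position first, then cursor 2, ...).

Answer: 4 4 11 9

Derivation:
After op 1 (move_right): buffer="gwfzrtzi" (len 8), cursors c1@1 c2@2 c3@8, authorship ........
After op 2 (delete): buffer="fzrtz" (len 5), cursors c1@0 c2@0 c3@5, authorship .....
After op 3 (insert('z')): buffer="zzfzrtzz" (len 8), cursors c1@2 c2@2 c3@8, authorship 12.....3
After op 4 (insert('r')): buffer="zzrrfzrtzzr" (len 11), cursors c1@4 c2@4 c3@11, authorship 1212.....33
After op 5 (add_cursor(9)): buffer="zzrrfzrtzzr" (len 11), cursors c1@4 c2@4 c4@9 c3@11, authorship 1212.....33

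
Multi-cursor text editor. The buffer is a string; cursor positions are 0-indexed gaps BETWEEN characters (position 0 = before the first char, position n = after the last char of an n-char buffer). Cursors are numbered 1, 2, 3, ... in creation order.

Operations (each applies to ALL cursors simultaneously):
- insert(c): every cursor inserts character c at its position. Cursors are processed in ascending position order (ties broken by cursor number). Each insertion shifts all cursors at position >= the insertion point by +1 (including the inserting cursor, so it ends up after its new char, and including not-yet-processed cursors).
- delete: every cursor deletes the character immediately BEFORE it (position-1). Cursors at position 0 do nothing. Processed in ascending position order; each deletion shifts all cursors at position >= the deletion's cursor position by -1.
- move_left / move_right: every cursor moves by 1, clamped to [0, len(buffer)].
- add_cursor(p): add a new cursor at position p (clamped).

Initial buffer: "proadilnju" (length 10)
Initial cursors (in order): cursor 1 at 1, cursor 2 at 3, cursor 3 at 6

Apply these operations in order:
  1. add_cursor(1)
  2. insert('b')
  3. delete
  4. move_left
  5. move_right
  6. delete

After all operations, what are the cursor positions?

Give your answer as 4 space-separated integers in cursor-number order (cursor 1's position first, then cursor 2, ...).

After op 1 (add_cursor(1)): buffer="proadilnju" (len 10), cursors c1@1 c4@1 c2@3 c3@6, authorship ..........
After op 2 (insert('b')): buffer="pbbrobadiblnju" (len 14), cursors c1@3 c4@3 c2@6 c3@10, authorship .14..2...3....
After op 3 (delete): buffer="proadilnju" (len 10), cursors c1@1 c4@1 c2@3 c3@6, authorship ..........
After op 4 (move_left): buffer="proadilnju" (len 10), cursors c1@0 c4@0 c2@2 c3@5, authorship ..........
After op 5 (move_right): buffer="proadilnju" (len 10), cursors c1@1 c4@1 c2@3 c3@6, authorship ..........
After op 6 (delete): buffer="radlnju" (len 7), cursors c1@0 c4@0 c2@1 c3@3, authorship .......

Answer: 0 1 3 0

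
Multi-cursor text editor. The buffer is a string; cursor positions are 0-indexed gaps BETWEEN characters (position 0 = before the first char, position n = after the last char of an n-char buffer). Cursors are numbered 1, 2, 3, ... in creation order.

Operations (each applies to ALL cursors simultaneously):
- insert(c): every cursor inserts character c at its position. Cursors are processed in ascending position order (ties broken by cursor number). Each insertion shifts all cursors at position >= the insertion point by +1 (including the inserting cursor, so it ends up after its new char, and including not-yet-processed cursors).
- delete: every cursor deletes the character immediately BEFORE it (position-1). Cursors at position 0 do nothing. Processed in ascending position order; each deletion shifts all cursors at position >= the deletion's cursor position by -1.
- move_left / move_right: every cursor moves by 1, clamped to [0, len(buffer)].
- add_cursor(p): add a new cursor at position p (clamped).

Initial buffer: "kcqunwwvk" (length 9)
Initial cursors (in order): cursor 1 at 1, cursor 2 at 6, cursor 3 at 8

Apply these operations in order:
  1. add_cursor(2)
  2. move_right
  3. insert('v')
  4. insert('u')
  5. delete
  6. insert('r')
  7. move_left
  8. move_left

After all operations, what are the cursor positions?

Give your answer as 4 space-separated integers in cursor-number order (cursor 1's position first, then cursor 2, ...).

After op 1 (add_cursor(2)): buffer="kcqunwwvk" (len 9), cursors c1@1 c4@2 c2@6 c3@8, authorship .........
After op 2 (move_right): buffer="kcqunwwvk" (len 9), cursors c1@2 c4@3 c2@7 c3@9, authorship .........
After op 3 (insert('v')): buffer="kcvqvunwwvvkv" (len 13), cursors c1@3 c4@5 c2@10 c3@13, authorship ..1.4....2..3
After op 4 (insert('u')): buffer="kcvuqvuunwwvuvkvu" (len 17), cursors c1@4 c4@7 c2@13 c3@17, authorship ..11.44....22..33
After op 5 (delete): buffer="kcvqvunwwvvkv" (len 13), cursors c1@3 c4@5 c2@10 c3@13, authorship ..1.4....2..3
After op 6 (insert('r')): buffer="kcvrqvrunwwvrvkvr" (len 17), cursors c1@4 c4@7 c2@13 c3@17, authorship ..11.44....22..33
After op 7 (move_left): buffer="kcvrqvrunwwvrvkvr" (len 17), cursors c1@3 c4@6 c2@12 c3@16, authorship ..11.44....22..33
After op 8 (move_left): buffer="kcvrqvrunwwvrvkvr" (len 17), cursors c1@2 c4@5 c2@11 c3@15, authorship ..11.44....22..33

Answer: 2 11 15 5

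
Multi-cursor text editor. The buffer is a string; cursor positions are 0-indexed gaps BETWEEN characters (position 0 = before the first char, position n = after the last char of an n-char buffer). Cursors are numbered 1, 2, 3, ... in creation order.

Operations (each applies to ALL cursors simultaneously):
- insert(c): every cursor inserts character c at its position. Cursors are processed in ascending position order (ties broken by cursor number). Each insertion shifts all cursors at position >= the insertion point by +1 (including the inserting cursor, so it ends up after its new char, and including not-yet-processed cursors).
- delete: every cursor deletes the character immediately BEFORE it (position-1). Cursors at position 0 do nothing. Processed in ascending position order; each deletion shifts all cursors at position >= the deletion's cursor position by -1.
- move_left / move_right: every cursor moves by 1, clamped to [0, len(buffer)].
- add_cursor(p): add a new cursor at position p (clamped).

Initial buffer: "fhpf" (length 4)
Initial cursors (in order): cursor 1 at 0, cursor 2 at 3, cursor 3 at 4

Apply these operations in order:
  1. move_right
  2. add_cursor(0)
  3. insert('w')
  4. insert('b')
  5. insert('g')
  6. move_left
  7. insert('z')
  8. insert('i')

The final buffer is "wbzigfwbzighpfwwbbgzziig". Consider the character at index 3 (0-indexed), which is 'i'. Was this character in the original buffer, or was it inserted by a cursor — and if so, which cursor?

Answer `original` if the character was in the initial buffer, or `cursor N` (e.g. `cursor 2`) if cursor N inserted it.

After op 1 (move_right): buffer="fhpf" (len 4), cursors c1@1 c2@4 c3@4, authorship ....
After op 2 (add_cursor(0)): buffer="fhpf" (len 4), cursors c4@0 c1@1 c2@4 c3@4, authorship ....
After op 3 (insert('w')): buffer="wfwhpfww" (len 8), cursors c4@1 c1@3 c2@8 c3@8, authorship 4.1...23
After op 4 (insert('b')): buffer="wbfwbhpfwwbb" (len 12), cursors c4@2 c1@5 c2@12 c3@12, authorship 44.11...2323
After op 5 (insert('g')): buffer="wbgfwbghpfwwbbgg" (len 16), cursors c4@3 c1@7 c2@16 c3@16, authorship 444.111...232323
After op 6 (move_left): buffer="wbgfwbghpfwwbbgg" (len 16), cursors c4@2 c1@6 c2@15 c3@15, authorship 444.111...232323
After op 7 (insert('z')): buffer="wbzgfwbzghpfwwbbgzzg" (len 20), cursors c4@3 c1@8 c2@19 c3@19, authorship 4444.1111...23232233
After op 8 (insert('i')): buffer="wbzigfwbzighpfwwbbgzziig" (len 24), cursors c4@4 c1@10 c2@23 c3@23, authorship 44444.11111...2323223233
Authorship (.=original, N=cursor N): 4 4 4 4 4 . 1 1 1 1 1 . . . 2 3 2 3 2 2 3 2 3 3
Index 3: author = 4

Answer: cursor 4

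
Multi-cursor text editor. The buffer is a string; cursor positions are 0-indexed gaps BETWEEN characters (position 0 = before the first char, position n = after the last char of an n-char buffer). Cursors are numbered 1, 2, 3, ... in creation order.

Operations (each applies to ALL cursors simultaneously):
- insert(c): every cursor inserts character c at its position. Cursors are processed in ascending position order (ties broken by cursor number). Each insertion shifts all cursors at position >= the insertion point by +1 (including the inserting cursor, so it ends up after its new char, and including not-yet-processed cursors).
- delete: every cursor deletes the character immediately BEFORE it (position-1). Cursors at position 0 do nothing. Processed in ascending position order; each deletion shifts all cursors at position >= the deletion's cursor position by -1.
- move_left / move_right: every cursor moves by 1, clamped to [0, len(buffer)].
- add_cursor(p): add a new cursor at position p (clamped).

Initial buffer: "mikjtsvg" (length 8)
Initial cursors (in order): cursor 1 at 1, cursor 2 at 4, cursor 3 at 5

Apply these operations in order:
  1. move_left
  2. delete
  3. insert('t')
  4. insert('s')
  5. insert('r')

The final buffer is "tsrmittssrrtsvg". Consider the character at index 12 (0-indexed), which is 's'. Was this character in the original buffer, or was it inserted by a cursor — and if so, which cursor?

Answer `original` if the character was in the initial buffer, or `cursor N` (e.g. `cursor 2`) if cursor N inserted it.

Answer: original

Derivation:
After op 1 (move_left): buffer="mikjtsvg" (len 8), cursors c1@0 c2@3 c3@4, authorship ........
After op 2 (delete): buffer="mitsvg" (len 6), cursors c1@0 c2@2 c3@2, authorship ......
After op 3 (insert('t')): buffer="tmitttsvg" (len 9), cursors c1@1 c2@5 c3@5, authorship 1..23....
After op 4 (insert('s')): buffer="tsmittsstsvg" (len 12), cursors c1@2 c2@8 c3@8, authorship 11..2323....
After op 5 (insert('r')): buffer="tsrmittssrrtsvg" (len 15), cursors c1@3 c2@11 c3@11, authorship 111..232323....
Authorship (.=original, N=cursor N): 1 1 1 . . 2 3 2 3 2 3 . . . .
Index 12: author = original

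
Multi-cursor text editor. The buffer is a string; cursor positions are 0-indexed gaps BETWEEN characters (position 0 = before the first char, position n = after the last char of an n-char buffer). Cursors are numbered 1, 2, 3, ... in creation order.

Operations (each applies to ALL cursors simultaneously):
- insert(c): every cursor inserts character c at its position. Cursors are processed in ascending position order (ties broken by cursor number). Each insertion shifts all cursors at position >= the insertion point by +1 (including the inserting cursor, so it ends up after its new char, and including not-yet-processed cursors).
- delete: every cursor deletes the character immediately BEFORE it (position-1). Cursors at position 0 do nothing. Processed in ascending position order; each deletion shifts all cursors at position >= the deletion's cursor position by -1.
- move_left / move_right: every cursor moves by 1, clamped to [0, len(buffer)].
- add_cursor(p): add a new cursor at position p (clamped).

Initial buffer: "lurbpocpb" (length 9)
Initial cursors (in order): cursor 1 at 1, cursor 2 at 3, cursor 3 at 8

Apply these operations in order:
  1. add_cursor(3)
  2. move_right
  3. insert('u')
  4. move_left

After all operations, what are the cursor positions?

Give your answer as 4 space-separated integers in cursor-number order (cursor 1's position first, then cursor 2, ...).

After op 1 (add_cursor(3)): buffer="lurbpocpb" (len 9), cursors c1@1 c2@3 c4@3 c3@8, authorship .........
After op 2 (move_right): buffer="lurbpocpb" (len 9), cursors c1@2 c2@4 c4@4 c3@9, authorship .........
After op 3 (insert('u')): buffer="luurbuupocpbu" (len 13), cursors c1@3 c2@7 c4@7 c3@13, authorship ..1..24.....3
After op 4 (move_left): buffer="luurbuupocpbu" (len 13), cursors c1@2 c2@6 c4@6 c3@12, authorship ..1..24.....3

Answer: 2 6 12 6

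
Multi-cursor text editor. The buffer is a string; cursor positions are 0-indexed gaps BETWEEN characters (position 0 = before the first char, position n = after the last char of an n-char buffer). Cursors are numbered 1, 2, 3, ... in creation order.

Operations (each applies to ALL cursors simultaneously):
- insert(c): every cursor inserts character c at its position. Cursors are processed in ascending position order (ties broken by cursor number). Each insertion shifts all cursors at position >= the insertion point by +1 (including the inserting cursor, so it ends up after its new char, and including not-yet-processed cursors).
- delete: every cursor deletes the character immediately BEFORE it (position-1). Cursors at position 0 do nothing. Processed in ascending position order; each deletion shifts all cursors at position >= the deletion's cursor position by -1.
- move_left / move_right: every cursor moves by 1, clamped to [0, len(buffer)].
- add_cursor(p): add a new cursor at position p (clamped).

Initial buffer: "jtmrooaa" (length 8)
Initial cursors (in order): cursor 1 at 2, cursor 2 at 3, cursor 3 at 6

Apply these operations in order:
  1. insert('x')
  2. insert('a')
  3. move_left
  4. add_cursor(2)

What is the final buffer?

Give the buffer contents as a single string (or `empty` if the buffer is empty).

After op 1 (insert('x')): buffer="jtxmxrooxaa" (len 11), cursors c1@3 c2@5 c3@9, authorship ..1.2...3..
After op 2 (insert('a')): buffer="jtxamxarooxaaa" (len 14), cursors c1@4 c2@7 c3@12, authorship ..11.22...33..
After op 3 (move_left): buffer="jtxamxarooxaaa" (len 14), cursors c1@3 c2@6 c3@11, authorship ..11.22...33..
After op 4 (add_cursor(2)): buffer="jtxamxarooxaaa" (len 14), cursors c4@2 c1@3 c2@6 c3@11, authorship ..11.22...33..

Answer: jtxamxarooxaaa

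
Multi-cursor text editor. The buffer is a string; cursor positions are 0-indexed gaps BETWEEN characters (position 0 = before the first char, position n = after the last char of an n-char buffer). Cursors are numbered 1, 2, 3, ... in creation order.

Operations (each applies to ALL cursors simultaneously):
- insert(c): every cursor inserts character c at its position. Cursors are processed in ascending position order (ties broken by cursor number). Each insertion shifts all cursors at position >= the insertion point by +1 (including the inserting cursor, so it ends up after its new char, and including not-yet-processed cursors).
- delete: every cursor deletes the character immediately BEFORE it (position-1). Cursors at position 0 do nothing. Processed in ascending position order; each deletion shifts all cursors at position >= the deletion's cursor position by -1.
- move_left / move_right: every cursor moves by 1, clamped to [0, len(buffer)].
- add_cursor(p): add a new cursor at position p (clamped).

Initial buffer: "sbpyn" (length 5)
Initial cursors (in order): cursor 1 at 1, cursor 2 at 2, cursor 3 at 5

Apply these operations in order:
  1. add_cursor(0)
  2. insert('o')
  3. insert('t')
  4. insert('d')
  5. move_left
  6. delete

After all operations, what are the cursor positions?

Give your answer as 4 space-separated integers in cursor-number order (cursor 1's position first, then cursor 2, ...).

Answer: 4 7 12 1

Derivation:
After op 1 (add_cursor(0)): buffer="sbpyn" (len 5), cursors c4@0 c1@1 c2@2 c3@5, authorship .....
After op 2 (insert('o')): buffer="osobopyno" (len 9), cursors c4@1 c1@3 c2@5 c3@9, authorship 4.1.2...3
After op 3 (insert('t')): buffer="otsotbotpynot" (len 13), cursors c4@2 c1@5 c2@8 c3@13, authorship 44.11.22...33
After op 4 (insert('d')): buffer="otdsotdbotdpynotd" (len 17), cursors c4@3 c1@7 c2@11 c3@17, authorship 444.111.222...333
After op 5 (move_left): buffer="otdsotdbotdpynotd" (len 17), cursors c4@2 c1@6 c2@10 c3@16, authorship 444.111.222...333
After op 6 (delete): buffer="odsodbodpynod" (len 13), cursors c4@1 c1@4 c2@7 c3@12, authorship 44.11.22...33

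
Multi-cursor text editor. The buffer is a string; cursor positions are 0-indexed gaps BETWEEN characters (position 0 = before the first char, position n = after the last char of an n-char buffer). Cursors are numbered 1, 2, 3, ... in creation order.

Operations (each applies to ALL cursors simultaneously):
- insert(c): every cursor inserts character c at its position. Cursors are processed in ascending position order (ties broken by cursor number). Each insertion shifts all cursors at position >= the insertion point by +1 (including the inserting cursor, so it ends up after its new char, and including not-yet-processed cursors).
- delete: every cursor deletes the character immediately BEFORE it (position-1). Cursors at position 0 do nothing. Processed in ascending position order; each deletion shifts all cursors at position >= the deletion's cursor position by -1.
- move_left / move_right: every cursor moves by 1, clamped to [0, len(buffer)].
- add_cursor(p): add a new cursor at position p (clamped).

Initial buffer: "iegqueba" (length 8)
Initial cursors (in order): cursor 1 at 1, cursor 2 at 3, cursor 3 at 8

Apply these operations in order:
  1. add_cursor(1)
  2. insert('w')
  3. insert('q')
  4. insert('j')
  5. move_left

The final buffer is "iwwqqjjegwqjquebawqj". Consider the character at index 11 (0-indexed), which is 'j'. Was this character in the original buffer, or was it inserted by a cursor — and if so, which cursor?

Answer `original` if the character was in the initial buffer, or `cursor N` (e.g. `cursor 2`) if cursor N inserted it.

After op 1 (add_cursor(1)): buffer="iegqueba" (len 8), cursors c1@1 c4@1 c2@3 c3@8, authorship ........
After op 2 (insert('w')): buffer="iwwegwquebaw" (len 12), cursors c1@3 c4@3 c2@6 c3@12, authorship .14..2.....3
After op 3 (insert('q')): buffer="iwwqqegwqquebawq" (len 16), cursors c1@5 c4@5 c2@9 c3@16, authorship .1414..22.....33
After op 4 (insert('j')): buffer="iwwqqjjegwqjquebawqj" (len 20), cursors c1@7 c4@7 c2@12 c3@20, authorship .141414..222.....333
After op 5 (move_left): buffer="iwwqqjjegwqjquebawqj" (len 20), cursors c1@6 c4@6 c2@11 c3@19, authorship .141414..222.....333
Authorship (.=original, N=cursor N): . 1 4 1 4 1 4 . . 2 2 2 . . . . . 3 3 3
Index 11: author = 2

Answer: cursor 2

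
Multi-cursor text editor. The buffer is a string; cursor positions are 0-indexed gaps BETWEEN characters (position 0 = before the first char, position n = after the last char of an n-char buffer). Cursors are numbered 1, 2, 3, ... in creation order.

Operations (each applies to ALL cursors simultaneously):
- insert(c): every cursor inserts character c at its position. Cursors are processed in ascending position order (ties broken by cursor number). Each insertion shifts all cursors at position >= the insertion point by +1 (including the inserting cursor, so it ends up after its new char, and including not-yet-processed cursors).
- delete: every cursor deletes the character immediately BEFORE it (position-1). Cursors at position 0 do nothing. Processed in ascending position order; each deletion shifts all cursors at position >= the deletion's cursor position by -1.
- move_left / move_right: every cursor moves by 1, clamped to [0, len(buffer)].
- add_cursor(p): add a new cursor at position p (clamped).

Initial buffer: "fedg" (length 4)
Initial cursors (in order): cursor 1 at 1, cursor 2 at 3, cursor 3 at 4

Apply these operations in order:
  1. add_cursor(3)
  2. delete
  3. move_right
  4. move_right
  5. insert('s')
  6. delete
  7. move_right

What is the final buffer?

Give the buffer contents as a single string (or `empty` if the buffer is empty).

After op 1 (add_cursor(3)): buffer="fedg" (len 4), cursors c1@1 c2@3 c4@3 c3@4, authorship ....
After op 2 (delete): buffer="" (len 0), cursors c1@0 c2@0 c3@0 c4@0, authorship 
After op 3 (move_right): buffer="" (len 0), cursors c1@0 c2@0 c3@0 c4@0, authorship 
After op 4 (move_right): buffer="" (len 0), cursors c1@0 c2@0 c3@0 c4@0, authorship 
After op 5 (insert('s')): buffer="ssss" (len 4), cursors c1@4 c2@4 c3@4 c4@4, authorship 1234
After op 6 (delete): buffer="" (len 0), cursors c1@0 c2@0 c3@0 c4@0, authorship 
After op 7 (move_right): buffer="" (len 0), cursors c1@0 c2@0 c3@0 c4@0, authorship 

Answer: empty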